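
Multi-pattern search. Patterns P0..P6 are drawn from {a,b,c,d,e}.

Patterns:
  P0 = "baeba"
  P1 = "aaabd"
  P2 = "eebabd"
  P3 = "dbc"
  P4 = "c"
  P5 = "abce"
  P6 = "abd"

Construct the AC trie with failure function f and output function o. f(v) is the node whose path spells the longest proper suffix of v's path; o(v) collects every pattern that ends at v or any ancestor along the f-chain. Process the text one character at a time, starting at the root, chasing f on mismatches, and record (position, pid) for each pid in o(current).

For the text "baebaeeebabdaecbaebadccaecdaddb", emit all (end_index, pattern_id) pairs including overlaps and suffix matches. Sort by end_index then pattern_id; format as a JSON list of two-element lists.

Construct AC machine:
Trie nodes:
  n0 'ε': a→6 b→1 c→20 d→17 e→11
  n1 'b': a→2
  n2 'ba': e→3
  n3 'bae': b→4
  n4 'baeb': a→5
  n5 'baeba': ·  ←P0
  n6 'a': a→7 b→21
  n7 'aa': a→8
  n8 'aaa': b→9
  n9 'aaab': d→10
  n10 'aaabd': ·  ←P1
  n11 'e': e→12
  n12 'ee': b→13
  n13 'eeb': a→14
  n14 'eeba': b→15
  n15 'eebab': d→16
  n16 'eebabd': ·  ←P2
  n17 'd': b→18
  n18 'db': c→19
  n19 'dbc': ·  ←P3
  n20 'c': ·  ←P4
  n21 'ab': c→22 d→24
  n22 'abc': e→23
  n23 'abce': ·  ←P5
  n24 'abd': ·  ←P6

Failure links (BFS by depth):
  n1('b'): parent n0 fail=0; on 'b' 0 → fail=0;  out ∅∪∅=∅
  n6('a'): parent n0 fail=0; on 'a' 0 → fail=0;  out ∅∪∅=∅
  n11('e'): parent n0 fail=0; on 'e' 0 → fail=0;  out ∅∪∅=∅
  n17('d'): parent n0 fail=0; on 'd' 0 → fail=0;  out ∅∪∅=∅
  n20('c'): parent n0 fail=0; on 'c' 0 → fail=0;  out {4}∪∅={4}
  n2('ba'): parent n1 fail=0; on 'a' 0 → fail=6;  out ∅∪∅=∅
  n7('aa'): parent n6 fail=0; on 'a' 0 → fail=6;  out ∅∪∅=∅
  n12('ee'): parent n11 fail=0; on 'e' 0 → fail=11;  out ∅∪∅=∅
  n18('db'): parent n17 fail=0; on 'b' 0 → fail=1;  out ∅∪∅=∅
  n21('ab'): parent n6 fail=0; on 'b' 0 → fail=1;  out ∅∪∅=∅
  n3('bae'): parent n2 fail=6; on 'e' 6→0 → fail=11;  out ∅∪∅=∅
  n8('aaa'): parent n7 fail=6; on 'a' 6 → fail=7;  out ∅∪∅=∅
  n13('eeb'): parent n12 fail=11; on 'b' 11→0 → fail=1;  out ∅∪∅=∅
  n19('dbc'): parent n18 fail=1; on 'c' 1→0 → fail=20;  out {3}∪{4}={3,4}
  n22('abc'): parent n21 fail=1; on 'c' 1→0 → fail=20;  out ∅∪{4}={4}
  n24('abd'): parent n21 fail=1; on 'd' 1→0 → fail=17;  out {6}∪∅={6}
  n4('baeb'): parent n3 fail=11; on 'b' 11→0 → fail=1;  out ∅∪∅=∅
  n9('aaab'): parent n8 fail=7; on 'b' 7→6 → fail=21;  out ∅∪∅=∅
  n14('eeba'): parent n13 fail=1; on 'a' 1 → fail=2;  out ∅∪∅=∅
  n23('abce'): parent n22 fail=20; on 'e' 20→0 → fail=11;  out {5}∪∅={5}
  n5('baeba'): parent n4 fail=1; on 'a' 1 → fail=2;  out {0}∪∅={0}
  n10('aaabd'): parent n9 fail=21; on 'd' 21 → fail=24;  out {1}∪{6}={1,6}
  n15('eebab'): parent n14 fail=2; on 'b' 2→6 → fail=21;  out ∅∪∅=∅
  n16('eebabd'): parent n15 fail=21; on 'd' 21 → fail=24;  out {2}∪{6}={2,6}

Scan:
i=0 'b': node 0→1
i=1 'a': node 1→2
i=2 'e': node 2→3
i=3 'b': node 3→4
i=4 'a': node 4→5  emit P0@[0:4]
i=5 'e': node 5→3 ·f
i=6 'e': node 3→12 ·f
i=7 'e': node 12→12 ·f
i=8 'b': node 12→13
i=9 'a': node 13→14
i=10 'b': node 14→15
i=11 'd': node 15→16  emit P2@[6:11],P6@[9:11]
i=12 'a': node 16→6 ·f
i=13 'e': node 6→11 ·f
i=14 'c': node 11→20 ·f  emit P4@[14:14]
i=15 'b': node 20→1 ·f
i=16 'a': node 1→2
i=17 'e': node 2→3
i=18 'b': node 3→4
i=19 'a': node 4→5  emit P0@[15:19]
i=20 'd': node 5→17 ·f
i=21 'c': node 17→20 ·f  emit P4@[21:21]
i=22 'c': node 20→20 ·f  emit P4@[22:22]
i=23 'a': node 20→6 ·f
i=24 'e': node 6→11 ·f
i=25 'c': node 11→20 ·f  emit P4@[25:25]
i=26 'd': node 20→17 ·f
i=27 'a': node 17→6 ·f
i=28 'd': node 6→17 ·f
i=29 'd': node 17→17 ·f
i=30 'b': node 17→18

Result: [[4,0],[11,2],[11,6],[14,4],[19,0],[21,4],[22,4],[25,4]]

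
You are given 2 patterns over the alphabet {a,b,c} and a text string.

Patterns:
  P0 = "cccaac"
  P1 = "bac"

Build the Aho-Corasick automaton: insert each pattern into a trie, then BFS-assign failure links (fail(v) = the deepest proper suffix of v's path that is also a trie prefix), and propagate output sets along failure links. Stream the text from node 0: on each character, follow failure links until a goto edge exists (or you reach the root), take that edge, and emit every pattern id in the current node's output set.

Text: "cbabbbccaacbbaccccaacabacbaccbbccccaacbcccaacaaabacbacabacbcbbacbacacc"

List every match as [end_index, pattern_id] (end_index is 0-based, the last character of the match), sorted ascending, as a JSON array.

Build:
Trie nodes:
  n0 'ε': b→7 c→1
  n1 'c': c→2
  n2 'cc': c→3
  n3 'ccc': a→4
  n4 'ccca': a→5
  n5 'cccaa': c→6
  n6 'cccaac': ·  [P0 ends]
  n7 'b': a→8
  n8 'ba': c→9
  n9 'bac': ·  [P1 ends]

Failure links (BFS by depth):
  n1('c'): parent n0 fail=0; on 'c' 0 → fail=0;  out ∅∪∅=∅
  n7('b'): parent n0 fail=0; on 'b' 0 → fail=0;  out ∅∪∅=∅
  n2('cc'): parent n1 fail=0; on 'c' 0 → fail=1;  out ∅∪∅=∅
  n8('ba'): parent n7 fail=0; on 'a' 0 → fail=0;  out ∅∪∅=∅
  n3('ccc'): parent n2 fail=1; on 'c' 1 → fail=2;  out ∅∪∅=∅
  n9('bac'): parent n8 fail=0; on 'c' 0 → fail=1;  out {1}∪∅={1}
  n4('ccca'): parent n3 fail=2; on 'a' 2→1→0 → fail=0;  out ∅∪∅=∅
  n5('cccaa'): parent n4 fail=0; on 'a' 0 → fail=0;  out ∅∪∅=∅
  n6('cccaac'): parent n5 fail=0; on 'c' 0 → fail=1;  out {0}∪∅={0}

Scan:
pos 0 'c': at 1
pos 1 'b': at 7 ·f
pos 2 'a': at 8
pos 3 'b': at 7 ·f
pos 4 'b': at 7 ·f
pos 5 'b': at 7 ·f
pos 6 'c': at 1 ·f
pos 7 'c': at 2
pos 8 'a': at 0 ·f
pos 9 'a': at 0
pos 10 'c': at 1
pos 11 'b': at 7 ·f
pos 12 'b': at 7 ·f
pos 13 'a': at 8
pos 14 'c': at 9  ** P1@[12:14]
pos 15 'c': at 2 ·f
pos 16 'c': at 3
pos 17 'c': at 3 ·f
pos 18 'a': at 4
pos 19 'a': at 5
pos 20 'c': at 6  ** P0@[15:20]
pos 21 'a': at 0 ·f
pos 22 'b': at 7
pos 23 'a': at 8
pos 24 'c': at 9  ** P1@[22:24]
pos 25 'b': at 7 ·f
pos 26 'a': at 8
pos 27 'c': at 9  ** P1@[25:27]
pos 28 'c': at 2 ·f
pos 29 'b': at 7 ·f
pos 30 'b': at 7 ·f
pos 31 'c': at 1 ·f
pos 32 'c': at 2
pos 33 'c': at 3
pos 34 'c': at 3 ·f
pos 35 'a': at 4
pos 36 'a': at 5
pos 37 'c': at 6  ** P0@[32:37]
pos 38 'b': at 7 ·f
pos 39 'c': at 1 ·f
pos 40 'c': at 2
pos 41 'c': at 3
pos 42 'a': at 4
pos 43 'a': at 5
pos 44 'c': at 6  ** P0@[39:44]
pos 45 'a': at 0 ·f
pos 46 'a': at 0
pos 47 'a': at 0
pos 48 'b': at 7
pos 49 'a': at 8
pos 50 'c': at 9  ** P1@[48:50]
pos 51 'b': at 7 ·f
pos 52 'a': at 8
pos 53 'c': at 9  ** P1@[51:53]
pos 54 'a': at 0 ·f
pos 55 'b': at 7
pos 56 'a': at 8
pos 57 'c': at 9  ** P1@[55:57]
pos 58 'b': at 7 ·f
pos 59 'c': at 1 ·f
pos 60 'b': at 7 ·f
pos 61 'b': at 7 ·f
pos 62 'a': at 8
pos 63 'c': at 9  ** P1@[61:63]
pos 64 'b': at 7 ·f
pos 65 'a': at 8
pos 66 'c': at 9  ** P1@[64:66]
pos 67 'a': at 0 ·f
pos 68 'c': at 1
pos 69 'c': at 2

Result: [[14,1],[20,0],[24,1],[27,1],[37,0],[44,0],[50,1],[53,1],[57,1],[63,1],[66,1]]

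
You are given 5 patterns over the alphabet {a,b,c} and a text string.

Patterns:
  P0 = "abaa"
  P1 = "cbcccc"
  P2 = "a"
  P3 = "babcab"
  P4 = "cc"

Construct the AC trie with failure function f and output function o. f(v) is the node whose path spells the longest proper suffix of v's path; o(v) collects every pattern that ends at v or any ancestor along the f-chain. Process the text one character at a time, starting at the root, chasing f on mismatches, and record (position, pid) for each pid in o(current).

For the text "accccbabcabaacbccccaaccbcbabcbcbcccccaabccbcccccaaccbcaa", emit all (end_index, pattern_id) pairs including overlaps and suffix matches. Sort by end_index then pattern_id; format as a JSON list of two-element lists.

Build:
Trie (insert patterns):
  0='ε' goto a→1 b→11 c→5
  1='a' goto b→2  [P2 ends]
  2='ab' goto a→3
  3='aba' goto a→4
  4='abaa' goto ·  [P0 ends]
  5='c' goto b→6 c→17
  6='cb' goto c→7
  7='cbc' goto c→8
  8='cbcc' goto c→9
  9='cbccc' goto c→10
  10='cbcccc' goto ·  [P1 ends]
  11='b' goto a→12
  12='ba' goto b→13
  13='bab' goto c→14
  14='babc' goto a→15
  15='babca' goto b→16
  16='babcab' goto ·  [P3 ends]
  17='cc' goto ·  [P4 ends]

Failure links (BFS by depth):
  fail(1) 'a': from fail(0)=0 chase 'a': 0 ⇒ 0;  out={2}∪out(0)={2}
  fail(5) 'c': from fail(0)=0 chase 'c': 0 ⇒ 0;  out=∅∪out(0)=∅
  fail(11) 'b': from fail(0)=0 chase 'b': 0 ⇒ 0;  out=∅∪out(0)=∅
  fail(2) 'ab': from fail(1)=0 chase 'b': 0 ⇒ 11;  out=∅∪out(11)=∅
  fail(6) 'cb': from fail(5)=0 chase 'b': 0 ⇒ 11;  out=∅∪out(11)=∅
  fail(12) 'ba': from fail(11)=0 chase 'a': 0 ⇒ 1;  out=∅∪out(1)={2}
  fail(17) 'cc': from fail(5)=0 chase 'c': 0 ⇒ 5;  out={4}∪out(5)={4}
  fail(3) 'aba': from fail(2)=11 chase 'a': 11 ⇒ 12;  out=∅∪out(12)={2}
  fail(7) 'cbc': from fail(6)=11 chase 'c': 11→0 ⇒ 5;  out=∅∪out(5)=∅
  fail(13) 'bab': from fail(12)=1 chase 'b': 1 ⇒ 2;  out=∅∪out(2)=∅
  fail(4) 'abaa': from fail(3)=12 chase 'a': 12→1→0 ⇒ 1;  out={0}∪out(1)={0,2}
  fail(8) 'cbcc': from fail(7)=5 chase 'c': 5 ⇒ 17;  out=∅∪out(17)={4}
  fail(14) 'babc': from fail(13)=2 chase 'c': 2→11→0 ⇒ 5;  out=∅∪out(5)=∅
  fail(9) 'cbccc': from fail(8)=17 chase 'c': 17→5 ⇒ 17;  out=∅∪out(17)={4}
  fail(15) 'babca': from fail(14)=5 chase 'a': 5→0 ⇒ 1;  out=∅∪out(1)={2}
  fail(10) 'cbcccc': from fail(9)=17 chase 'c': 17→5 ⇒ 17;  out={1}∪out(17)={1,4}
  fail(16) 'babcab': from fail(15)=1 chase 'b': 1 ⇒ 2;  out={3}∪out(2)={3}

Scan:
i=0 'a': node 0→1  emit P2@[0:0]
i=1 'c': node 1→5 (via fail)
i=2 'c': node 5→17  emit P4@[1:2]
i=3 'c': node 17→17 (via fail)  emit P4@[2:3]
i=4 'c': node 17→17 (via fail)  emit P4@[3:4]
i=5 'b': node 17→6 (via fail)
i=6 'a': node 6→12 (via fail)  emit P2@[6:6]
i=7 'b': node 12→13
i=8 'c': node 13→14
i=9 'a': node 14→15  emit P2@[9:9]
i=10 'b': node 15→16  emit P3@[5:10]
i=11 'a': node 16→3 (via fail)  emit P2@[11:11]
i=12 'a': node 3→4  emit P0@[9:12],P2@[12:12]
i=13 'c': node 4→5 (via fail)
i=14 'b': node 5→6
i=15 'c': node 6→7
i=16 'c': node 7→8  emit P4@[15:16]
i=17 'c': node 8→9  emit P4@[16:17]
i=18 'c': node 9→10  emit P1@[13:18],P4@[17:18]
i=19 'a': node 10→1 (via fail)  emit P2@[19:19]
i=20 'a': node 1→1 (via fail)  emit P2@[20:20]
i=21 'c': node 1→5 (via fail)
i=22 'c': node 5→17  emit P4@[21:22]
i=23 'b': node 17→6 (via fail)
i=24 'c': node 6→7
i=25 'b': node 7→6 (via fail)
i=26 'a': node 6→12 (via fail)  emit P2@[26:26]
i=27 'b': node 12→13
i=28 'c': node 13→14
i=29 'b': node 14→6 (via fail)
i=30 'c': node 6→7
i=31 'b': node 7→6 (via fail)
i=32 'c': node 6→7
i=33 'c': node 7→8  emit P4@[32:33]
i=34 'c': node 8→9  emit P4@[33:34]
i=35 'c': node 9→10  emit P1@[30:35],P4@[34:35]
i=36 'c': node 10→17 (via fail)  emit P4@[35:36]
i=37 'a': node 17→1 (via fail)  emit P2@[37:37]
i=38 'a': node 1→1 (via fail)  emit P2@[38:38]
i=39 'b': node 1→2
i=40 'c': node 2→5 (via fail)
i=41 'c': node 5→17  emit P4@[40:41]
i=42 'b': node 17→6 (via fail)
i=43 'c': node 6→7
i=44 'c': node 7→8  emit P4@[43:44]
i=45 'c': node 8→9  emit P4@[44:45]
i=46 'c': node 9→10  emit P1@[41:46],P4@[45:46]
i=47 'c': node 10→17 (via fail)  emit P4@[46:47]
i=48 'a': node 17→1 (via fail)  emit P2@[48:48]
i=49 'a': node 1→1 (via fail)  emit P2@[49:49]
i=50 'c': node 1→5 (via fail)
i=51 'c': node 5→17  emit P4@[50:51]
i=52 'b': node 17→6 (via fail)
i=53 'c': node 6→7
i=54 'a': node 7→1 (via fail)  emit P2@[54:54]
i=55 'a': node 1→1 (via fail)  emit P2@[55:55]

Matches: [[0,2],[2,4],[3,4],[4,4],[6,2],[9,2],[10,3],[11,2],[12,0],[12,2],[16,4],[17,4],[18,1],[18,4],[19,2],[20,2],[22,4],[26,2],[33,4],[34,4],[35,1],[35,4],[36,4],[37,2],[38,2],[41,4],[44,4],[45,4],[46,1],[46,4],[47,4],[48,2],[49,2],[51,4],[54,2],[55,2]]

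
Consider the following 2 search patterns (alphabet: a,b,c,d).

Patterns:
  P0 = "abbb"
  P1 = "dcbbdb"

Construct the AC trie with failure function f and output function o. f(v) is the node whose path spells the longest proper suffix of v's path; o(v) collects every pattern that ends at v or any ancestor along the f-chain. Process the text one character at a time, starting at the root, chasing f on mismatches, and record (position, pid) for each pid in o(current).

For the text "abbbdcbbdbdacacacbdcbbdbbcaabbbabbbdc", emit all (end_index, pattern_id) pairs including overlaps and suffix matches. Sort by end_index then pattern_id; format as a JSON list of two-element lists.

Build:
Trie (insert patterns):
  n0 'ε': a→1 d→5
  n1 'a': b→2
  n2 'ab': b→3
  n3 'abb': b→4
  n4 'abbb': ·  ←P0
  n5 'd': c→6
  n6 'dc': b→7
  n7 'dcb': b→8
  n8 'dcbb': d→9
  n9 'dcbbd': b→10
  n10 'dcbbdb': ·  ←P1

Failure links (BFS by depth):
  fail(1) 'a': from fail(0)=0 chase 'a': 0 ⇒ 0;  out=∅∪out(0)=∅
  fail(5) 'd': from fail(0)=0 chase 'd': 0 ⇒ 0;  out=∅∪out(0)=∅
  fail(2) 'ab': from fail(1)=0 chase 'b': 0 ⇒ 0;  out=∅∪out(0)=∅
  fail(6) 'dc': from fail(5)=0 chase 'c': 0 ⇒ 0;  out=∅∪out(0)=∅
  fail(3) 'abb': from fail(2)=0 chase 'b': 0 ⇒ 0;  out=∅∪out(0)=∅
  fail(7) 'dcb': from fail(6)=0 chase 'b': 0 ⇒ 0;  out=∅∪out(0)=∅
  fail(4) 'abbb': from fail(3)=0 chase 'b': 0 ⇒ 0;  out={0}∪out(0)={0}
  fail(8) 'dcbb': from fail(7)=0 chase 'b': 0 ⇒ 0;  out=∅∪out(0)=∅
  fail(9) 'dcbbd': from fail(8)=0 chase 'd': 0 ⇒ 5;  out=∅∪out(5)=∅
  fail(10) 'dcbbdb': from fail(9)=5 chase 'b': 5→0 ⇒ 0;  out={1}∪out(0)={1}

Scan:
pos 0 'a': at 1
pos 1 'b': at 2
pos 2 'b': at 3
pos 3 'b': at 4  emit P0@[0:3]
pos 4 'd': at 5 (fail-walked)
pos 5 'c': at 6
pos 6 'b': at 7
pos 7 'b': at 8
pos 8 'd': at 9
pos 9 'b': at 10  emit P1@[4:9]
pos 10 'd': at 5 (fail-walked)
pos 11 'a': at 1 (fail-walked)
pos 12 'c': at 0 (fail-walked)
pos 13 'a': at 1
pos 14 'c': at 0 (fail-walked)
pos 15 'a': at 1
pos 16 'c': at 0 (fail-walked)
pos 17 'b': at 0
pos 18 'd': at 5
pos 19 'c': at 6
pos 20 'b': at 7
pos 21 'b': at 8
pos 22 'd': at 9
pos 23 'b': at 10  emit P1@[18:23]
pos 24 'b': at 0 (fail-walked)
pos 25 'c': at 0
pos 26 'a': at 1
pos 27 'a': at 1 (fail-walked)
pos 28 'b': at 2
pos 29 'b': at 3
pos 30 'b': at 4  emit P0@[27:30]
pos 31 'a': at 1 (fail-walked)
pos 32 'b': at 2
pos 33 'b': at 3
pos 34 'b': at 4  emit P0@[31:34]
pos 35 'd': at 5 (fail-walked)
pos 36 'c': at 6

Matches: [[3,0],[9,1],[23,1],[30,0],[34,0]]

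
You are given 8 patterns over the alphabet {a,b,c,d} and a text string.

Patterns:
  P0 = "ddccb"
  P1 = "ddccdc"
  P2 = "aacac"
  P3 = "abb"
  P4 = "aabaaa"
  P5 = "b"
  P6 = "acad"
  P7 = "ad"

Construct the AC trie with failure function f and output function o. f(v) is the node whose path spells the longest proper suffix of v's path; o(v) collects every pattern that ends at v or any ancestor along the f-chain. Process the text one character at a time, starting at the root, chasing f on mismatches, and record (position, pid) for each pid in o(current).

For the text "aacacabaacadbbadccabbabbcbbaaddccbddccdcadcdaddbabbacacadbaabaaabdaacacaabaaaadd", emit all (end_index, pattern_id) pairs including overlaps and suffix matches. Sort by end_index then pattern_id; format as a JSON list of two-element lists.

Construct AC machine:
Trie (insert patterns):
  n0 'ε': a→8 b→19 d→1
  n1 'd': d→2
  n2 'dd': c→3
  n3 'ddc': c→4
  n4 'ddcc': b→5 d→6
  n5 'ddccb': ·  ←P0
  n6 'ddccd': c→7
  n7 'ddccdc': ·  ←P1
  n8 'a': a→9 b→13 c→20 d→23
  n9 'aa': b→15 c→10
  n10 'aac': a→11
  n11 'aaca': c→12
  n12 'aacac': ·  ←P2
  n13 'ab': b→14
  n14 'abb': ·  ←P3
  n15 'aab': a→16
  n16 'aaba': a→17
  n17 'aabaa': a→18
  n18 'aabaaa': ·  ←P4
  n19 'b': ·  ←P5
  n20 'ac': a→21
  n21 'aca': d→22
  n22 'acad': ·  ←P6
  n23 'ad': ·  ←P7

Failure links (BFS by depth):
  fail(1) 'd': from fail(0)=0 chase 'd': 0 ⇒ 0;  out=∅∪out(0)=∅
  fail(8) 'a': from fail(0)=0 chase 'a': 0 ⇒ 0;  out=∅∪out(0)=∅
  fail(19) 'b': from fail(0)=0 chase 'b': 0 ⇒ 0;  out={5}∪out(0)={5}
  fail(2) 'dd': from fail(1)=0 chase 'd': 0 ⇒ 1;  out=∅∪out(1)=∅
  fail(9) 'aa': from fail(8)=0 chase 'a': 0 ⇒ 8;  out=∅∪out(8)=∅
  fail(13) 'ab': from fail(8)=0 chase 'b': 0 ⇒ 19;  out=∅∪out(19)={5}
  fail(20) 'ac': from fail(8)=0 chase 'c': 0 ⇒ 0;  out=∅∪out(0)=∅
  fail(23) 'ad': from fail(8)=0 chase 'd': 0 ⇒ 1;  out={7}∪out(1)={7}
  fail(3) 'ddc': from fail(2)=1 chase 'c': 1→0 ⇒ 0;  out=∅∪out(0)=∅
  fail(10) 'aac': from fail(9)=8 chase 'c': 8 ⇒ 20;  out=∅∪out(20)=∅
  fail(14) 'abb': from fail(13)=19 chase 'b': 19→0 ⇒ 19;  out={3}∪out(19)={3,5}
  fail(15) 'aab': from fail(9)=8 chase 'b': 8 ⇒ 13;  out=∅∪out(13)={5}
  fail(21) 'aca': from fail(20)=0 chase 'a': 0 ⇒ 8;  out=∅∪out(8)=∅
  fail(4) 'ddcc': from fail(3)=0 chase 'c': 0 ⇒ 0;  out=∅∪out(0)=∅
  fail(11) 'aaca': from fail(10)=20 chase 'a': 20 ⇒ 21;  out=∅∪out(21)=∅
  fail(16) 'aaba': from fail(15)=13 chase 'a': 13→19→0 ⇒ 8;  out=∅∪out(8)=∅
  fail(22) 'acad': from fail(21)=8 chase 'd': 8 ⇒ 23;  out={6}∪out(23)={6,7}
  fail(5) 'ddccb': from fail(4)=0 chase 'b': 0 ⇒ 19;  out={0}∪out(19)={0,5}
  fail(6) 'ddccd': from fail(4)=0 chase 'd': 0 ⇒ 1;  out=∅∪out(1)=∅
  fail(12) 'aacac': from fail(11)=21 chase 'c': 21→8 ⇒ 20;  out={2}∪out(20)={2}
  fail(17) 'aabaa': from fail(16)=8 chase 'a': 8 ⇒ 9;  out=∅∪out(9)=∅
  fail(7) 'ddccdc': from fail(6)=1 chase 'c': 1→0 ⇒ 0;  out={1}∪out(0)={1}
  fail(18) 'aabaaa': from fail(17)=9 chase 'a': 9→8 ⇒ 9;  out={4}∪out(9)={4}

Text stream:
pos 0 'a': at 8
pos 1 'a': at 9
pos 2 'c': at 10
pos 3 'a': at 11
pos 4 'c': at 12  ** P2@[0:4]
pos 5 'a': at 21 ·f
pos 6 'b': at 13 ·f  ** P5@[6:6]
pos 7 'a': at 8 ·f
pos 8 'a': at 9
pos 9 'c': at 10
pos 10 'a': at 11
pos 11 'd': at 22 ·f  ** P6@[8:11],P7@[10:11]
pos 12 'b': at 19 ·f  ** P5@[12:12]
pos 13 'b': at 19 ·f  ** P5@[13:13]
pos 14 'a': at 8 ·f
pos 15 'd': at 23  ** P7@[14:15]
pos 16 'c': at 0 ·f
pos 17 'c': at 0
pos 18 'a': at 8
pos 19 'b': at 13  ** P5@[19:19]
pos 20 'b': at 14  ** P3@[18:20],P5@[20:20]
pos 21 'a': at 8 ·f
pos 22 'b': at 13  ** P5@[22:22]
pos 23 'b': at 14  ** P3@[21:23],P5@[23:23]
pos 24 'c': at 0 ·f
pos 25 'b': at 19  ** P5@[25:25]
pos 26 'b': at 19 ·f  ** P5@[26:26]
pos 27 'a': at 8 ·f
pos 28 'a': at 9
pos 29 'd': at 23 ·f  ** P7@[28:29]
pos 30 'd': at 2 ·f
pos 31 'c': at 3
pos 32 'c': at 4
pos 33 'b': at 5  ** P0@[29:33],P5@[33:33]
pos 34 'd': at 1 ·f
pos 35 'd': at 2
pos 36 'c': at 3
pos 37 'c': at 4
pos 38 'd': at 6
pos 39 'c': at 7  ** P1@[34:39]
pos 40 'a': at 8 ·f
pos 41 'd': at 23  ** P7@[40:41]
pos 42 'c': at 0 ·f
pos 43 'd': at 1
pos 44 'a': at 8 ·f
pos 45 'd': at 23  ** P7@[44:45]
pos 46 'd': at 2 ·f
pos 47 'b': at 19 ·f  ** P5@[47:47]
pos 48 'a': at 8 ·f
pos 49 'b': at 13  ** P5@[49:49]
pos 50 'b': at 14  ** P3@[48:50],P5@[50:50]
pos 51 'a': at 8 ·f
pos 52 'c': at 20
pos 53 'a': at 21
pos 54 'c': at 20 ·f
pos 55 'a': at 21
pos 56 'd': at 22  ** P6@[53:56],P7@[55:56]
pos 57 'b': at 19 ·f  ** P5@[57:57]
pos 58 'a': at 8 ·f
pos 59 'a': at 9
pos 60 'b': at 15  ** P5@[60:60]
pos 61 'a': at 16
pos 62 'a': at 17
pos 63 'a': at 18  ** P4@[58:63]
pos 64 'b': at 15 ·f  ** P5@[64:64]
pos 65 'd': at 1 ·f
pos 66 'a': at 8 ·f
pos 67 'a': at 9
pos 68 'c': at 10
pos 69 'a': at 11
pos 70 'c': at 12  ** P2@[66:70]
pos 71 'a': at 21 ·f
pos 72 'a': at 9 ·f
pos 73 'b': at 15  ** P5@[73:73]
pos 74 'a': at 16
pos 75 'a': at 17
pos 76 'a': at 18  ** P4@[71:76]
pos 77 'a': at 9 ·f
pos 78 'd': at 23 ·f  ** P7@[77:78]
pos 79 'd': at 2 ·f

All matches (sorted): [[4,2],[6,5],[11,6],[11,7],[12,5],[13,5],[15,7],[19,5],[20,3],[20,5],[22,5],[23,3],[23,5],[25,5],[26,5],[29,7],[33,0],[33,5],[39,1],[41,7],[45,7],[47,5],[49,5],[50,3],[50,5],[56,6],[56,7],[57,5],[60,5],[63,4],[64,5],[70,2],[73,5],[76,4],[78,7]]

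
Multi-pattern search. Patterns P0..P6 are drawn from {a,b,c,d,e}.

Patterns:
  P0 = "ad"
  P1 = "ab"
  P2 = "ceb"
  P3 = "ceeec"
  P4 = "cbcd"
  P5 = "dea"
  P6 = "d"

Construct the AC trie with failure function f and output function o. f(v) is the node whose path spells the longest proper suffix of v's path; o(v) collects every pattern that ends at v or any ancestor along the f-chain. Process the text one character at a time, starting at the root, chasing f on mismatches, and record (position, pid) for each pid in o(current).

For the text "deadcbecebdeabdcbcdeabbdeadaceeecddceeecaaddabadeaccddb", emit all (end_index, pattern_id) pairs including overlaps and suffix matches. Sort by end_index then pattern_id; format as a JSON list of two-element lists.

Construct AC machine:
Trie nodes:
  n0 'ε': a→1 c→4 d→13
  n1 'a': b→3 d→2
  n2 'ad': ·  ←P0
  n3 'ab': ·  ←P1
  n4 'c': b→10 e→5
  n5 'ce': b→6 e→7
  n6 'ceb': ·  ←P2
  n7 'cee': e→8
  n8 'ceee': c→9
  n9 'ceeec': ·  ←P3
  n10 'cb': c→11
  n11 'cbc': d→12
  n12 'cbcd': ·  ←P4
  n13 'd': e→14  ←P6
  n14 'de': a→15
  n15 'dea': ·  ←P5

Failure links (BFS by depth):
  fail(1) 'a': from fail(0)=0 chase 'a': 0 ⇒ 0;  out=∅∪out(0)=∅
  fail(4) 'c': from fail(0)=0 chase 'c': 0 ⇒ 0;  out=∅∪out(0)=∅
  fail(13) 'd': from fail(0)=0 chase 'd': 0 ⇒ 0;  out={6}∪out(0)={6}
  fail(2) 'ad': from fail(1)=0 chase 'd': 0 ⇒ 13;  out={0}∪out(13)={0,6}
  fail(3) 'ab': from fail(1)=0 chase 'b': 0 ⇒ 0;  out={1}∪out(0)={1}
  fail(5) 'ce': from fail(4)=0 chase 'e': 0 ⇒ 0;  out=∅∪out(0)=∅
  fail(10) 'cb': from fail(4)=0 chase 'b': 0 ⇒ 0;  out=∅∪out(0)=∅
  fail(14) 'de': from fail(13)=0 chase 'e': 0 ⇒ 0;  out=∅∪out(0)=∅
  fail(6) 'ceb': from fail(5)=0 chase 'b': 0 ⇒ 0;  out={2}∪out(0)={2}
  fail(7) 'cee': from fail(5)=0 chase 'e': 0 ⇒ 0;  out=∅∪out(0)=∅
  fail(11) 'cbc': from fail(10)=0 chase 'c': 0 ⇒ 4;  out=∅∪out(4)=∅
  fail(15) 'dea': from fail(14)=0 chase 'a': 0 ⇒ 1;  out={5}∪out(1)={5}
  fail(8) 'ceee': from fail(7)=0 chase 'e': 0 ⇒ 0;  out=∅∪out(0)=∅
  fail(12) 'cbcd': from fail(11)=4 chase 'd': 4→0 ⇒ 13;  out={4}∪out(13)={4,6}
  fail(9) 'ceeec': from fail(8)=0 chase 'c': 0 ⇒ 4;  out={3}∪out(4)={3}

Text stream:
[0] read 'd'  n0⇒n13  emit P6@[0:0]
[1] read 'e'  n13⇒n14
[2] read 'a'  n14⇒n15  emit P5@[0:2]
[3] read 'd'  n15⇒n2 ·f  emit P0@[2:3],P6@[3:3]
[4] read 'c'  n2⇒n4 ·f
[5] read 'b'  n4⇒n10
[6] read 'e'  n10⇒n0 ·f
[7] read 'c'  n0⇒n4
[8] read 'e'  n4⇒n5
[9] read 'b'  n5⇒n6  emit P2@[7:9]
[10] read 'd'  n6⇒n13 ·f  emit P6@[10:10]
[11] read 'e'  n13⇒n14
[12] read 'a'  n14⇒n15  emit P5@[10:12]
[13] read 'b'  n15⇒n3 ·f  emit P1@[12:13]
[14] read 'd'  n3⇒n13 ·f  emit P6@[14:14]
[15] read 'c'  n13⇒n4 ·f
[16] read 'b'  n4⇒n10
[17] read 'c'  n10⇒n11
[18] read 'd'  n11⇒n12  emit P4@[15:18],P6@[18:18]
[19] read 'e'  n12⇒n14 ·f
[20] read 'a'  n14⇒n15  emit P5@[18:20]
[21] read 'b'  n15⇒n3 ·f  emit P1@[20:21]
[22] read 'b'  n3⇒n0 ·f
[23] read 'd'  n0⇒n13  emit P6@[23:23]
[24] read 'e'  n13⇒n14
[25] read 'a'  n14⇒n15  emit P5@[23:25]
[26] read 'd'  n15⇒n2 ·f  emit P0@[25:26],P6@[26:26]
[27] read 'a'  n2⇒n1 ·f
[28] read 'c'  n1⇒n4 ·f
[29] read 'e'  n4⇒n5
[30] read 'e'  n5⇒n7
[31] read 'e'  n7⇒n8
[32] read 'c'  n8⇒n9  emit P3@[28:32]
[33] read 'd'  n9⇒n13 ·f  emit P6@[33:33]
[34] read 'd'  n13⇒n13 ·f  emit P6@[34:34]
[35] read 'c'  n13⇒n4 ·f
[36] read 'e'  n4⇒n5
[37] read 'e'  n5⇒n7
[38] read 'e'  n7⇒n8
[39] read 'c'  n8⇒n9  emit P3@[35:39]
[40] read 'a'  n9⇒n1 ·f
[41] read 'a'  n1⇒n1 ·f
[42] read 'd'  n1⇒n2  emit P0@[41:42],P6@[42:42]
[43] read 'd'  n2⇒n13 ·f  emit P6@[43:43]
[44] read 'a'  n13⇒n1 ·f
[45] read 'b'  n1⇒n3  emit P1@[44:45]
[46] read 'a'  n3⇒n1 ·f
[47] read 'd'  n1⇒n2  emit P0@[46:47],P6@[47:47]
[48] read 'e'  n2⇒n14 ·f
[49] read 'a'  n14⇒n15  emit P5@[47:49]
[50] read 'c'  n15⇒n4 ·f
[51] read 'c'  n4⇒n4 ·f
[52] read 'd'  n4⇒n13 ·f  emit P6@[52:52]
[53] read 'd'  n13⇒n13 ·f  emit P6@[53:53]
[54] read 'b'  n13⇒n0 ·f

All matches (sorted): [[0,6],[2,5],[3,0],[3,6],[9,2],[10,6],[12,5],[13,1],[14,6],[18,4],[18,6],[20,5],[21,1],[23,6],[25,5],[26,0],[26,6],[32,3],[33,6],[34,6],[39,3],[42,0],[42,6],[43,6],[45,1],[47,0],[47,6],[49,5],[52,6],[53,6]]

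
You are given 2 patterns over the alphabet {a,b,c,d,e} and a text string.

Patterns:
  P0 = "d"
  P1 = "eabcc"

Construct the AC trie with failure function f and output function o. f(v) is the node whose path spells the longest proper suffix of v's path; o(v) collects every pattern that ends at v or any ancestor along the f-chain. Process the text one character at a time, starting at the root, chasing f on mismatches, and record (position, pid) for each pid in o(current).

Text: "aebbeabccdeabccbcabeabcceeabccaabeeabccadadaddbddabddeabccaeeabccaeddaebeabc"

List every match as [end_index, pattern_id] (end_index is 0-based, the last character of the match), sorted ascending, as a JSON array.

Construct AC machine:
Trie (insert patterns):
  0='ε' goto d→1 e→2
  1='d' goto ·  ←P0
  2='e' goto a→3
  3='ea' goto b→4
  4='eab' goto c→5
  5='eabc' goto c→6
  6='eabcc' goto ·  ←P1

Failure links (BFS by depth):
  n1('d'): parent n0 fail=0; on 'd' 0 → fail=0;  out {0}∪∅={0}
  n2('e'): parent n0 fail=0; on 'e' 0 → fail=0;  out ∅∪∅=∅
  n3('ea'): parent n2 fail=0; on 'a' 0 → fail=0;  out ∅∪∅=∅
  n4('eab'): parent n3 fail=0; on 'b' 0 → fail=0;  out ∅∪∅=∅
  n5('eabc'): parent n4 fail=0; on 'c' 0 → fail=0;  out ∅∪∅=∅
  n6('eabcc'): parent n5 fail=0; on 'c' 0 → fail=0;  out {1}∪∅={1}

Text stream:
pos 0 'a': at 0
pos 1 'e': at 2
pos 2 'b': at 0 (fail-walked)
pos 3 'b': at 0
pos 4 'e': at 2
pos 5 'a': at 3
pos 6 'b': at 4
pos 7 'c': at 5
pos 8 'c': at 6  ** P1@[4:8]
pos 9 'd': at 1 (fail-walked)  ** P0@[9:9]
pos 10 'e': at 2 (fail-walked)
pos 11 'a': at 3
pos 12 'b': at 4
pos 13 'c': at 5
pos 14 'c': at 6  ** P1@[10:14]
pos 15 'b': at 0 (fail-walked)
pos 16 'c': at 0
pos 17 'a': at 0
pos 18 'b': at 0
pos 19 'e': at 2
pos 20 'a': at 3
pos 21 'b': at 4
pos 22 'c': at 5
pos 23 'c': at 6  ** P1@[19:23]
pos 24 'e': at 2 (fail-walked)
pos 25 'e': at 2 (fail-walked)
pos 26 'a': at 3
pos 27 'b': at 4
pos 28 'c': at 5
pos 29 'c': at 6  ** P1@[25:29]
pos 30 'a': at 0 (fail-walked)
pos 31 'a': at 0
pos 32 'b': at 0
pos 33 'e': at 2
pos 34 'e': at 2 (fail-walked)
pos 35 'a': at 3
pos 36 'b': at 4
pos 37 'c': at 5
pos 38 'c': at 6  ** P1@[34:38]
pos 39 'a': at 0 (fail-walked)
pos 40 'd': at 1  ** P0@[40:40]
pos 41 'a': at 0 (fail-walked)
pos 42 'd': at 1  ** P0@[42:42]
pos 43 'a': at 0 (fail-walked)
pos 44 'd': at 1  ** P0@[44:44]
pos 45 'd': at 1 (fail-walked)  ** P0@[45:45]
pos 46 'b': at 0 (fail-walked)
pos 47 'd': at 1  ** P0@[47:47]
pos 48 'd': at 1 (fail-walked)  ** P0@[48:48]
pos 49 'a': at 0 (fail-walked)
pos 50 'b': at 0
pos 51 'd': at 1  ** P0@[51:51]
pos 52 'd': at 1 (fail-walked)  ** P0@[52:52]
pos 53 'e': at 2 (fail-walked)
pos 54 'a': at 3
pos 55 'b': at 4
pos 56 'c': at 5
pos 57 'c': at 6  ** P1@[53:57]
pos 58 'a': at 0 (fail-walked)
pos 59 'e': at 2
pos 60 'e': at 2 (fail-walked)
pos 61 'a': at 3
pos 62 'b': at 4
pos 63 'c': at 5
pos 64 'c': at 6  ** P1@[60:64]
pos 65 'a': at 0 (fail-walked)
pos 66 'e': at 2
pos 67 'd': at 1 (fail-walked)  ** P0@[67:67]
pos 68 'd': at 1 (fail-walked)  ** P0@[68:68]
pos 69 'a': at 0 (fail-walked)
pos 70 'e': at 2
pos 71 'b': at 0 (fail-walked)
pos 72 'e': at 2
pos 73 'a': at 3
pos 74 'b': at 4
pos 75 'c': at 5

All matches (sorted): [[8,1],[9,0],[14,1],[23,1],[29,1],[38,1],[40,0],[42,0],[44,0],[45,0],[47,0],[48,0],[51,0],[52,0],[57,1],[64,1],[67,0],[68,0]]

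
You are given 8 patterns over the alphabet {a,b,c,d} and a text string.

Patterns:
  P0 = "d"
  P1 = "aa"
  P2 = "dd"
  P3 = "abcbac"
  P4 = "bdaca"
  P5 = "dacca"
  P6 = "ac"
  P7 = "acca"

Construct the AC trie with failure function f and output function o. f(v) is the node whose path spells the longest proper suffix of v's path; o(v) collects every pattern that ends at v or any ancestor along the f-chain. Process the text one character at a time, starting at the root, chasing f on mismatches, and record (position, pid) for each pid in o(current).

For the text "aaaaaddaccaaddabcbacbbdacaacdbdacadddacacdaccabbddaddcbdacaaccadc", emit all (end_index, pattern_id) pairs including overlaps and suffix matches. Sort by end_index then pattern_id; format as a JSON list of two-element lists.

Construct AC machine:
Trie nodes:
  n0 'ε': a→2 b→10 d→1
  n1 'd': a→15 d→4  [P0 ends]
  n2 'a': a→3 b→5 c→19
  n3 'aa': ·  [P1 ends]
  n4 'dd': ·  [P2 ends]
  n5 'ab': c→6
  n6 'abc': b→7
  n7 'abcb': a→8
  n8 'abcba': c→9
  n9 'abcbac': ·  [P3 ends]
  n10 'b': d→11
  n11 'bd': a→12
  n12 'bda': c→13
  n13 'bdac': a→14
  n14 'bdaca': ·  [P4 ends]
  n15 'da': c→16
  n16 'dac': c→17
  n17 'dacc': a→18
  n18 'dacca': ·  [P5 ends]
  n19 'ac': c→20  [P6 ends]
  n20 'acc': a→21
  n21 'acca': ·  [P7 ends]

BFS fail/out derivation:
  n1('d'): parent n0 fail=0; on 'd' 0 → fail=0;  out {0}∪∅={0}
  n2('a'): parent n0 fail=0; on 'a' 0 → fail=0;  out ∅∪∅=∅
  n10('b'): parent n0 fail=0; on 'b' 0 → fail=0;  out ∅∪∅=∅
  n3('aa'): parent n2 fail=0; on 'a' 0 → fail=2;  out {1}∪∅={1}
  n4('dd'): parent n1 fail=0; on 'd' 0 → fail=1;  out {2}∪{0}={0,2}
  n5('ab'): parent n2 fail=0; on 'b' 0 → fail=10;  out ∅∪∅=∅
  n11('bd'): parent n10 fail=0; on 'd' 0 → fail=1;  out ∅∪{0}={0}
  n15('da'): parent n1 fail=0; on 'a' 0 → fail=2;  out ∅∪∅=∅
  n19('ac'): parent n2 fail=0; on 'c' 0 → fail=0;  out {6}∪∅={6}
  n6('abc'): parent n5 fail=10; on 'c' 10→0 → fail=0;  out ∅∪∅=∅
  n12('bda'): parent n11 fail=1; on 'a' 1 → fail=15;  out ∅∪∅=∅
  n16('dac'): parent n15 fail=2; on 'c' 2 → fail=19;  out ∅∪{6}={6}
  n20('acc'): parent n19 fail=0; on 'c' 0 → fail=0;  out ∅∪∅=∅
  n7('abcb'): parent n6 fail=0; on 'b' 0 → fail=10;  out ∅∪∅=∅
  n13('bdac'): parent n12 fail=15; on 'c' 15 → fail=16;  out ∅∪{6}={6}
  n17('dacc'): parent n16 fail=19; on 'c' 19 → fail=20;  out ∅∪∅=∅
  n21('acca'): parent n20 fail=0; on 'a' 0 → fail=2;  out {7}∪∅={7}
  n8('abcba'): parent n7 fail=10; on 'a' 10→0 → fail=2;  out ∅∪∅=∅
  n14('bdaca'): parent n13 fail=16; on 'a' 16→19→0 → fail=2;  out {4}∪∅={4}
  n18('dacca'): parent n17 fail=20; on 'a' 20 → fail=21;  out {5}∪{7}={5,7}
  n9('abcbac'): parent n8 fail=2; on 'c' 2 → fail=19;  out {3}∪{6}={3,6}

Run:
i=0 'a': node 0→2
i=1 'a': node 2→3  ** P1@[0:1]
i=2 'a': node 3→3 ·f  ** P1@[1:2]
i=3 'a': node 3→3 ·f  ** P1@[2:3]
i=4 'a': node 3→3 ·f  ** P1@[3:4]
i=5 'd': node 3→1 ·f  ** P0@[5:5]
i=6 'd': node 1→4  ** P0@[6:6],P2@[5:6]
i=7 'a': node 4→15 ·f
i=8 'c': node 15→16  ** P6@[7:8]
i=9 'c': node 16→17
i=10 'a': node 17→18  ** P5@[6:10],P7@[7:10]
i=11 'a': node 18→3 ·f  ** P1@[10:11]
i=12 'd': node 3→1 ·f  ** P0@[12:12]
i=13 'd': node 1→4  ** P0@[13:13],P2@[12:13]
i=14 'a': node 4→15 ·f
i=15 'b': node 15→5 ·f
i=16 'c': node 5→6
i=17 'b': node 6→7
i=18 'a': node 7→8
i=19 'c': node 8→9  ** P3@[14:19],P6@[18:19]
i=20 'b': node 9→10 ·f
i=21 'b': node 10→10 ·f
i=22 'd': node 10→11  ** P0@[22:22]
i=23 'a': node 11→12
i=24 'c': node 12→13  ** P6@[23:24]
i=25 'a': node 13→14  ** P4@[21:25]
i=26 'a': node 14→3 ·f  ** P1@[25:26]
i=27 'c': node 3→19 ·f  ** P6@[26:27]
i=28 'd': node 19→1 ·f  ** P0@[28:28]
i=29 'b': node 1→10 ·f
i=30 'd': node 10→11  ** P0@[30:30]
i=31 'a': node 11→12
i=32 'c': node 12→13  ** P6@[31:32]
i=33 'a': node 13→14  ** P4@[29:33]
i=34 'd': node 14→1 ·f  ** P0@[34:34]
i=35 'd': node 1→4  ** P0@[35:35],P2@[34:35]
i=36 'd': node 4→4 ·f  ** P0@[36:36],P2@[35:36]
i=37 'a': node 4→15 ·f
i=38 'c': node 15→16  ** P6@[37:38]
i=39 'a': node 16→2 ·f
i=40 'c': node 2→19  ** P6@[39:40]
i=41 'd': node 19→1 ·f  ** P0@[41:41]
i=42 'a': node 1→15
i=43 'c': node 15→16  ** P6@[42:43]
i=44 'c': node 16→17
i=45 'a': node 17→18  ** P5@[41:45],P7@[42:45]
i=46 'b': node 18→5 ·f
i=47 'b': node 5→10 ·f
i=48 'd': node 10→11  ** P0@[48:48]
i=49 'd': node 11→4 ·f  ** P0@[49:49],P2@[48:49]
i=50 'a': node 4→15 ·f
i=51 'd': node 15→1 ·f  ** P0@[51:51]
i=52 'd': node 1→4  ** P0@[52:52],P2@[51:52]
i=53 'c': node 4→0 ·f
i=54 'b': node 0→10
i=55 'd': node 10→11  ** P0@[55:55]
i=56 'a': node 11→12
i=57 'c': node 12→13  ** P6@[56:57]
i=58 'a': node 13→14  ** P4@[54:58]
i=59 'a': node 14→3 ·f  ** P1@[58:59]
i=60 'c': node 3→19 ·f  ** P6@[59:60]
i=61 'c': node 19→20
i=62 'a': node 20→21  ** P7@[59:62]
i=63 'd': node 21→1 ·f  ** P0@[63:63]
i=64 'c': node 1→0 ·f

All matches (sorted): [[1,1],[2,1],[3,1],[4,1],[5,0],[6,0],[6,2],[8,6],[10,5],[10,7],[11,1],[12,0],[13,0],[13,2],[19,3],[19,6],[22,0],[24,6],[25,4],[26,1],[27,6],[28,0],[30,0],[32,6],[33,4],[34,0],[35,0],[35,2],[36,0],[36,2],[38,6],[40,6],[41,0],[43,6],[45,5],[45,7],[48,0],[49,0],[49,2],[51,0],[52,0],[52,2],[55,0],[57,6],[58,4],[59,1],[60,6],[62,7],[63,0]]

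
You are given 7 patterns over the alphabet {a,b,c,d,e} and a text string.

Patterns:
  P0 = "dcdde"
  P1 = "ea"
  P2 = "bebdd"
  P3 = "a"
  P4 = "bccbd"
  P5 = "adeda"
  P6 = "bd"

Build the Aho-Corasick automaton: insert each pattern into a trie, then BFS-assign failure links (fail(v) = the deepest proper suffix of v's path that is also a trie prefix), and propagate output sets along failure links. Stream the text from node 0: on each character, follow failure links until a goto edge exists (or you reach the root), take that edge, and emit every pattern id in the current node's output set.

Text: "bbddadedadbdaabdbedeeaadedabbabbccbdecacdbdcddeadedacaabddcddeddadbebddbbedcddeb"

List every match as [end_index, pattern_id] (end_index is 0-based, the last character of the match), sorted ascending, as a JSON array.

Build:
Trie nodes:
  0='ε' goto a→13 b→8 d→1 e→6
  1='d' goto c→2
  2='dc' goto d→3
  3='dcd' goto d→4
  4='dcdd' goto e→5
  5='dcdde' goto ·  ←P0
  6='e' goto a→7
  7='ea' goto ·  ←P1
  8='b' goto c→14 d→22 e→9
  9='be' goto b→10
  10='beb' goto d→11
  11='bebd' goto d→12
  12='bebdd' goto ·  ←P2
  13='a' goto d→18  ←P3
  14='bc' goto c→15
  15='bcc' goto b→16
  16='bccb' goto d→17
  17='bccbd' goto ·  ←P4
  18='ad' goto e→19
  19='ade' goto d→20
  20='aded' goto a→21
  21='adeda' goto ·  ←P5
  22='bd' goto ·  ←P6

Failure links (BFS by depth):
  n1('d'): parent n0 fail=0; on 'd' 0 → fail=0;  out ∅∪∅=∅
  n6('e'): parent n0 fail=0; on 'e' 0 → fail=0;  out ∅∪∅=∅
  n8('b'): parent n0 fail=0; on 'b' 0 → fail=0;  out ∅∪∅=∅
  n13('a'): parent n0 fail=0; on 'a' 0 → fail=0;  out {3}∪∅={3}
  n2('dc'): parent n1 fail=0; on 'c' 0 → fail=0;  out ∅∪∅=∅
  n7('ea'): parent n6 fail=0; on 'a' 0 → fail=13;  out {1}∪{3}={1,3}
  n9('be'): parent n8 fail=0; on 'e' 0 → fail=6;  out ∅∪∅=∅
  n14('bc'): parent n8 fail=0; on 'c' 0 → fail=0;  out ∅∪∅=∅
  n18('ad'): parent n13 fail=0; on 'd' 0 → fail=1;  out ∅∪∅=∅
  n22('bd'): parent n8 fail=0; on 'd' 0 → fail=1;  out {6}∪∅={6}
  n3('dcd'): parent n2 fail=0; on 'd' 0 → fail=1;  out ∅∪∅=∅
  n10('beb'): parent n9 fail=6; on 'b' 6→0 → fail=8;  out ∅∪∅=∅
  n15('bcc'): parent n14 fail=0; on 'c' 0 → fail=0;  out ∅∪∅=∅
  n19('ade'): parent n18 fail=1; on 'e' 1→0 → fail=6;  out ∅∪∅=∅
  n4('dcdd'): parent n3 fail=1; on 'd' 1→0 → fail=1;  out ∅∪∅=∅
  n11('bebd'): parent n10 fail=8; on 'd' 8 → fail=22;  out ∅∪{6}={6}
  n16('bccb'): parent n15 fail=0; on 'b' 0 → fail=8;  out ∅∪∅=∅
  n20('aded'): parent n19 fail=6; on 'd' 6→0 → fail=1;  out ∅∪∅=∅
  n5('dcdde'): parent n4 fail=1; on 'e' 1→0 → fail=6;  out {0}∪∅={0}
  n12('bebdd'): parent n11 fail=22; on 'd' 22→1→0 → fail=1;  out {2}∪∅={2}
  n17('bccbd'): parent n16 fail=8; on 'd' 8 → fail=22;  out {4}∪{6}={4,6}
  n21('adeda'): parent n20 fail=1; on 'a' 1→0 → fail=13;  out {5}∪{3}={3,5}

Run:
i=0 'b': node 0→8
i=1 'b': node 8→8 (fail-walked)
i=2 'd': node 8→22  → match P6@[1:2]
i=3 'd': node 22→1 (fail-walked)
i=4 'a': node 1→13 (fail-walked)  → match P3@[4:4]
i=5 'd': node 13→18
i=6 'e': node 18→19
i=7 'd': node 19→20
i=8 'a': node 20→21  → match P3@[8:8],P5@[4:8]
i=9 'd': node 21→18 (fail-walked)
i=10 'b': node 18→8 (fail-walked)
i=11 'd': node 8→22  → match P6@[10:11]
i=12 'a': node 22→13 (fail-walked)  → match P3@[12:12]
i=13 'a': node 13→13 (fail-walked)  → match P3@[13:13]
i=14 'b': node 13→8 (fail-walked)
i=15 'd': node 8→22  → match P6@[14:15]
i=16 'b': node 22→8 (fail-walked)
i=17 'e': node 8→9
i=18 'd': node 9→1 (fail-walked)
i=19 'e': node 1→6 (fail-walked)
i=20 'e': node 6→6 (fail-walked)
i=21 'a': node 6→7  → match P1@[20:21],P3@[21:21]
i=22 'a': node 7→13 (fail-walked)  → match P3@[22:22]
i=23 'd': node 13→18
i=24 'e': node 18→19
i=25 'd': node 19→20
i=26 'a': node 20→21  → match P3@[26:26],P5@[22:26]
i=27 'b': node 21→8 (fail-walked)
i=28 'b': node 8→8 (fail-walked)
i=29 'a': node 8→13 (fail-walked)  → match P3@[29:29]
i=30 'b': node 13→8 (fail-walked)
i=31 'b': node 8→8 (fail-walked)
i=32 'c': node 8→14
i=33 'c': node 14→15
i=34 'b': node 15→16
i=35 'd': node 16→17  → match P4@[31:35],P6@[34:35]
i=36 'e': node 17→6 (fail-walked)
i=37 'c': node 6→0 (fail-walked)
i=38 'a': node 0→13  → match P3@[38:38]
i=39 'c': node 13→0 (fail-walked)
i=40 'd': node 0→1
i=41 'b': node 1→8 (fail-walked)
i=42 'd': node 8→22  → match P6@[41:42]
i=43 'c': node 22→2 (fail-walked)
i=44 'd': node 2→3
i=45 'd': node 3→4
i=46 'e': node 4→5  → match P0@[42:46]
i=47 'a': node 5→7 (fail-walked)  → match P1@[46:47],P3@[47:47]
i=48 'd': node 7→18 (fail-walked)
i=49 'e': node 18→19
i=50 'd': node 19→20
i=51 'a': node 20→21  → match P3@[51:51],P5@[47:51]
i=52 'c': node 21→0 (fail-walked)
i=53 'a': node 0→13  → match P3@[53:53]
i=54 'a': node 13→13 (fail-walked)  → match P3@[54:54]
i=55 'b': node 13→8 (fail-walked)
i=56 'd': node 8→22  → match P6@[55:56]
i=57 'd': node 22→1 (fail-walked)
i=58 'c': node 1→2
i=59 'd': node 2→3
i=60 'd': node 3→4
i=61 'e': node 4→5  → match P0@[57:61]
i=62 'd': node 5→1 (fail-walked)
i=63 'd': node 1→1 (fail-walked)
i=64 'a': node 1→13 (fail-walked)  → match P3@[64:64]
i=65 'd': node 13→18
i=66 'b': node 18→8 (fail-walked)
i=67 'e': node 8→9
i=68 'b': node 9→10
i=69 'd': node 10→11  → match P6@[68:69]
i=70 'd': node 11→12  → match P2@[66:70]
i=71 'b': node 12→8 (fail-walked)
i=72 'b': node 8→8 (fail-walked)
i=73 'e': node 8→9
i=74 'd': node 9→1 (fail-walked)
i=75 'c': node 1→2
i=76 'd': node 2→3
i=77 'd': node 3→4
i=78 'e': node 4→5  → match P0@[74:78]
i=79 'b': node 5→8 (fail-walked)

Matches: [[2,6],[4,3],[8,3],[8,5],[11,6],[12,3],[13,3],[15,6],[21,1],[21,3],[22,3],[26,3],[26,5],[29,3],[35,4],[35,6],[38,3],[42,6],[46,0],[47,1],[47,3],[51,3],[51,5],[53,3],[54,3],[56,6],[61,0],[64,3],[69,6],[70,2],[78,0]]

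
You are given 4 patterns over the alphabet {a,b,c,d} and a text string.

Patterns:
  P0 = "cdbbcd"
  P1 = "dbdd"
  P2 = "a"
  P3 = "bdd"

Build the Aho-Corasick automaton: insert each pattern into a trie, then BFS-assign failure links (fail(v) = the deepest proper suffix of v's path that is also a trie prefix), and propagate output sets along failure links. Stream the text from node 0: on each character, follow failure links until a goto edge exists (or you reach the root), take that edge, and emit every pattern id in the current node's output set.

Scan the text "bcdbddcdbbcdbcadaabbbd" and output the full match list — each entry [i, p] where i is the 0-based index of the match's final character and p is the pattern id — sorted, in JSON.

Build:
Trie (insert patterns):
  n0 'ε': a→11 b→12 c→1 d→7
  n1 'c': d→2
  n2 'cd': b→3
  n3 'cdb': b→4
  n4 'cdbb': c→5
  n5 'cdbbc': d→6
  n6 'cdbbcd': ·  [P0 ends]
  n7 'd': b→8
  n8 'db': d→9
  n9 'dbd': d→10
  n10 'dbdd': ·  [P1 ends]
  n11 'a': ·  [P2 ends]
  n12 'b': d→13
  n13 'bd': d→14
  n14 'bdd': ·  [P3 ends]

BFS fail/out derivation:
  n1('c'): parent n0 fail=0; on 'c' 0 → fail=0;  out ∅∪∅=∅
  n7('d'): parent n0 fail=0; on 'd' 0 → fail=0;  out ∅∪∅=∅
  n11('a'): parent n0 fail=0; on 'a' 0 → fail=0;  out {2}∪∅={2}
  n12('b'): parent n0 fail=0; on 'b' 0 → fail=0;  out ∅∪∅=∅
  n2('cd'): parent n1 fail=0; on 'd' 0 → fail=7;  out ∅∪∅=∅
  n8('db'): parent n7 fail=0; on 'b' 0 → fail=12;  out ∅∪∅=∅
  n13('bd'): parent n12 fail=0; on 'd' 0 → fail=7;  out ∅∪∅=∅
  n3('cdb'): parent n2 fail=7; on 'b' 7 → fail=8;  out ∅∪∅=∅
  n9('dbd'): parent n8 fail=12; on 'd' 12 → fail=13;  out ∅∪∅=∅
  n14('bdd'): parent n13 fail=7; on 'd' 7→0 → fail=7;  out {3}∪∅={3}
  n4('cdbb'): parent n3 fail=8; on 'b' 8→12→0 → fail=12;  out ∅∪∅=∅
  n10('dbdd'): parent n9 fail=13; on 'd' 13 → fail=14;  out {1}∪{3}={1,3}
  n5('cdbbc'): parent n4 fail=12; on 'c' 12→0 → fail=1;  out ∅∪∅=∅
  n6('cdbbcd'): parent n5 fail=1; on 'd' 1 → fail=2;  out {0}∪∅={0}

Scan:
[0] read 'b'  n0⇒n12
[1] read 'c'  n12⇒n1 ·f
[2] read 'd'  n1⇒n2
[3] read 'b'  n2⇒n3
[4] read 'd'  n3⇒n9 ·f
[5] read 'd'  n9⇒n10  → match P1@[2:5],P3@[3:5]
[6] read 'c'  n10⇒n1 ·f
[7] read 'd'  n1⇒n2
[8] read 'b'  n2⇒n3
[9] read 'b'  n3⇒n4
[10] read 'c'  n4⇒n5
[11] read 'd'  n5⇒n6  → match P0@[6:11]
[12] read 'b'  n6⇒n3 ·f
[13] read 'c'  n3⇒n1 ·f
[14] read 'a'  n1⇒n11 ·f  → match P2@[14:14]
[15] read 'd'  n11⇒n7 ·f
[16] read 'a'  n7⇒n11 ·f  → match P2@[16:16]
[17] read 'a'  n11⇒n11 ·f  → match P2@[17:17]
[18] read 'b'  n11⇒n12 ·f
[19] read 'b'  n12⇒n12 ·f
[20] read 'b'  n12⇒n12 ·f
[21] read 'd'  n12⇒n13

Result: [[5,1],[5,3],[11,0],[14,2],[16,2],[17,2]]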